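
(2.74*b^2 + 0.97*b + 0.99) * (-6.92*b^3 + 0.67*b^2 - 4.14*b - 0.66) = -18.9608*b^5 - 4.8766*b^4 - 17.5445*b^3 - 5.1609*b^2 - 4.7388*b - 0.6534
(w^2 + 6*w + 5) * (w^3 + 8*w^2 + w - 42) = w^5 + 14*w^4 + 54*w^3 + 4*w^2 - 247*w - 210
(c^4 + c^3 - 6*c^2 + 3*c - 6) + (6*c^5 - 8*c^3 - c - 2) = 6*c^5 + c^4 - 7*c^3 - 6*c^2 + 2*c - 8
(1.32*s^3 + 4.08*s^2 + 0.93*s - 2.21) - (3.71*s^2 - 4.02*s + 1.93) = 1.32*s^3 + 0.37*s^2 + 4.95*s - 4.14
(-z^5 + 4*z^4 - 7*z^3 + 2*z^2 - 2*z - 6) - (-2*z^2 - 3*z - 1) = -z^5 + 4*z^4 - 7*z^3 + 4*z^2 + z - 5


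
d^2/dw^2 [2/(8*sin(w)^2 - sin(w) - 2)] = 2*(256*sin(w)^4 - 24*sin(w)^3 - 319*sin(w)^2 + 46*sin(w) - 34)/(-8*sin(w)^2 + sin(w) + 2)^3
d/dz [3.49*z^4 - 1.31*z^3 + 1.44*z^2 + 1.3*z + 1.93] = 13.96*z^3 - 3.93*z^2 + 2.88*z + 1.3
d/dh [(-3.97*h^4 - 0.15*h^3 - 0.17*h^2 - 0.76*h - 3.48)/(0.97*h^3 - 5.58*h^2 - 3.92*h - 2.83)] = (-3.8509*h^6 + 44.3052*h^5 + 47.6891*h^4 + 47.5908*h^3 + 7.8259*h^2 - 37.8746*h - 11.4908)/(0.9409*h^6 - 10.8252*h^5 + 23.5316*h^4 + 38.257*h^3 + 46.9492*h^2 + 22.1872*h + 8.0089)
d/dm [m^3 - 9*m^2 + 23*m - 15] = 3*m^2 - 18*m + 23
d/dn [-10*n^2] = -20*n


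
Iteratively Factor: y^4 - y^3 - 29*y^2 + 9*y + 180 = (y - 3)*(y^3 + 2*y^2 - 23*y - 60) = (y - 5)*(y - 3)*(y^2 + 7*y + 12) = (y - 5)*(y - 3)*(y + 3)*(y + 4)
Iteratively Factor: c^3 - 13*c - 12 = (c + 1)*(c^2 - c - 12) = (c - 4)*(c + 1)*(c + 3)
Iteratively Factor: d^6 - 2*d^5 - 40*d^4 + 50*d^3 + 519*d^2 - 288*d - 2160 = (d - 4)*(d^5 + 2*d^4 - 32*d^3 - 78*d^2 + 207*d + 540) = (d - 4)*(d + 3)*(d^4 - d^3 - 29*d^2 + 9*d + 180) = (d - 4)*(d - 3)*(d + 3)*(d^3 + 2*d^2 - 23*d - 60) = (d - 5)*(d - 4)*(d - 3)*(d + 3)*(d^2 + 7*d + 12) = (d - 5)*(d - 4)*(d - 3)*(d + 3)^2*(d + 4)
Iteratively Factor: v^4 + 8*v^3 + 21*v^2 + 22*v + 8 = (v + 1)*(v^3 + 7*v^2 + 14*v + 8) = (v + 1)*(v + 2)*(v^2 + 5*v + 4) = (v + 1)*(v + 2)*(v + 4)*(v + 1)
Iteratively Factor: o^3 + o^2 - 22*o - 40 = (o - 5)*(o^2 + 6*o + 8) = (o - 5)*(o + 2)*(o + 4)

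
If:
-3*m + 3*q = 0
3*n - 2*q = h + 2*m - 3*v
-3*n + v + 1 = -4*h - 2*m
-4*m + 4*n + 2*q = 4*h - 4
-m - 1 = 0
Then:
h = -11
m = -1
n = -25/2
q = -1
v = 15/2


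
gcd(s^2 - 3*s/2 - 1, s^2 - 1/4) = s + 1/2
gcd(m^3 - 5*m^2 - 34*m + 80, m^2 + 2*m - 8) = m - 2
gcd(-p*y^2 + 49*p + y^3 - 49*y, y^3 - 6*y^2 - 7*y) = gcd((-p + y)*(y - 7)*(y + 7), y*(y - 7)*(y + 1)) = y - 7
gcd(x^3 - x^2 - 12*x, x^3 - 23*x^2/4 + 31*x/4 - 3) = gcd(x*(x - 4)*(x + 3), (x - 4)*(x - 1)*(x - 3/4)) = x - 4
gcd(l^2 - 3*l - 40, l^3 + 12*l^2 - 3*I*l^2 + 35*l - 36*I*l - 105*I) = l + 5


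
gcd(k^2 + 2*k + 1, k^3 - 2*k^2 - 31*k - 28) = k + 1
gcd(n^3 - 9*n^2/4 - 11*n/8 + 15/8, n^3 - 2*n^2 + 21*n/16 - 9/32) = n - 3/4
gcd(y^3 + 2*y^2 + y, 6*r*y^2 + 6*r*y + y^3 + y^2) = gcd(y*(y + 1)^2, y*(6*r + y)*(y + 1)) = y^2 + y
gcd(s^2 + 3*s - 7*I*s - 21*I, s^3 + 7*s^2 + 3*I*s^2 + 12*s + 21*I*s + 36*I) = s + 3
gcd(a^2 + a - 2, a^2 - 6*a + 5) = a - 1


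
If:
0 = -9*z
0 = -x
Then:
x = 0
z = 0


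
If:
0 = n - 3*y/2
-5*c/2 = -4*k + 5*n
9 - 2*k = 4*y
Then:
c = 36/5 - 31*y/5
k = 9/2 - 2*y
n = 3*y/2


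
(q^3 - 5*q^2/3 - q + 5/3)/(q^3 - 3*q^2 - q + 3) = (q - 5/3)/(q - 3)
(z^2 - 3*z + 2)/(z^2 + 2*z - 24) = (z^2 - 3*z + 2)/(z^2 + 2*z - 24)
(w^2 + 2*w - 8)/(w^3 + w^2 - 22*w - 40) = (w - 2)/(w^2 - 3*w - 10)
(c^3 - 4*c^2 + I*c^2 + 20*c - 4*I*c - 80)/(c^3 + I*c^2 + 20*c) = (c - 4)/c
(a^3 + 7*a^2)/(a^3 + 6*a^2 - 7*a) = a/(a - 1)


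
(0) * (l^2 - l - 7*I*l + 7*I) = 0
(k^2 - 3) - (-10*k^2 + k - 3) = 11*k^2 - k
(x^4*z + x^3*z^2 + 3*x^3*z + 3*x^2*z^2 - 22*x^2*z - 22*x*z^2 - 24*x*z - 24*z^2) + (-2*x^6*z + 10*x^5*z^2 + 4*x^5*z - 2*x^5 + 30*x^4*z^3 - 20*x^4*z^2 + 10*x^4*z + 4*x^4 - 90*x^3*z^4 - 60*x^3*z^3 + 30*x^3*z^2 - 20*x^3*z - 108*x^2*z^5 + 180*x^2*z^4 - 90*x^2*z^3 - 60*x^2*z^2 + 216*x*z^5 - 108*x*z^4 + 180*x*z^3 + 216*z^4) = -2*x^6*z + 10*x^5*z^2 + 4*x^5*z - 2*x^5 + 30*x^4*z^3 - 20*x^4*z^2 + 11*x^4*z + 4*x^4 - 90*x^3*z^4 - 60*x^3*z^3 + 31*x^3*z^2 - 17*x^3*z - 108*x^2*z^5 + 180*x^2*z^4 - 90*x^2*z^3 - 57*x^2*z^2 - 22*x^2*z + 216*x*z^5 - 108*x*z^4 + 180*x*z^3 - 22*x*z^2 - 24*x*z + 216*z^4 - 24*z^2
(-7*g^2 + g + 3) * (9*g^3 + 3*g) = -63*g^5 + 9*g^4 + 6*g^3 + 3*g^2 + 9*g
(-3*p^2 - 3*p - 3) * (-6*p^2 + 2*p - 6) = 18*p^4 + 12*p^3 + 30*p^2 + 12*p + 18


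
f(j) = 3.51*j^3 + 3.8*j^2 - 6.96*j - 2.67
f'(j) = 10.53*j^2 + 7.6*j - 6.96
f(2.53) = 60.89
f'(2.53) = 79.67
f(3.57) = 180.62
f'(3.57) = 154.38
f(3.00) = 105.42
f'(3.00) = 110.61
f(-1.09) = 4.89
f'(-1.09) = -2.73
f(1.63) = 11.28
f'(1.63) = 33.41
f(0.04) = -2.94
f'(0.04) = -6.64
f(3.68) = 198.10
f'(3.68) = 163.61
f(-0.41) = 0.58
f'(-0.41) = -8.31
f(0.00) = -2.67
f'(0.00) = -6.96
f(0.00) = -2.67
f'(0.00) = -6.96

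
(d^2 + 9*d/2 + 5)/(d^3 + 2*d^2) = (d + 5/2)/d^2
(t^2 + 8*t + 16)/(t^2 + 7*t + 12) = (t + 4)/(t + 3)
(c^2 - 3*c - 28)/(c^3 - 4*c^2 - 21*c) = (c + 4)/(c*(c + 3))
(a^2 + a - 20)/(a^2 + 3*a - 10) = (a - 4)/(a - 2)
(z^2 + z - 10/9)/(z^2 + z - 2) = (z^2 + z - 10/9)/(z^2 + z - 2)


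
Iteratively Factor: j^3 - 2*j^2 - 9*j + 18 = (j + 3)*(j^2 - 5*j + 6) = (j - 2)*(j + 3)*(j - 3)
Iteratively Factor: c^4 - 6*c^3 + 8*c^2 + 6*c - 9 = (c - 3)*(c^3 - 3*c^2 - c + 3) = (c - 3)*(c - 1)*(c^2 - 2*c - 3) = (c - 3)*(c - 1)*(c + 1)*(c - 3)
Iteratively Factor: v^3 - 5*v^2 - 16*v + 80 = (v - 4)*(v^2 - v - 20) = (v - 4)*(v + 4)*(v - 5)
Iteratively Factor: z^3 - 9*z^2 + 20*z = (z - 4)*(z^2 - 5*z) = (z - 5)*(z - 4)*(z)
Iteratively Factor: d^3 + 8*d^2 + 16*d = (d + 4)*(d^2 + 4*d) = d*(d + 4)*(d + 4)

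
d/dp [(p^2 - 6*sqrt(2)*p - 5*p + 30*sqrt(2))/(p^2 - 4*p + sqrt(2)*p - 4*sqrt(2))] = (p^2 + 7*sqrt(2)*p^2 - 68*sqrt(2)*p - 12 + 140*sqrt(2))/(p^4 - 8*p^3 + 2*sqrt(2)*p^3 - 16*sqrt(2)*p^2 + 18*p^2 - 16*p + 32*sqrt(2)*p + 32)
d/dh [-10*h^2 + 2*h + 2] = 2 - 20*h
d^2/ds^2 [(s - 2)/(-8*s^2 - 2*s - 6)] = (-(s - 2)*(8*s + 1)^2 + (12*s - 7)*(4*s^2 + s + 3))/(4*s^2 + s + 3)^3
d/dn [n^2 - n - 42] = 2*n - 1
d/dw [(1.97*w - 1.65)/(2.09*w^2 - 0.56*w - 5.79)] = (-4.1173*w^2 + 6.897*w - 12.3303)/(4.3681*w^4 - 2.3408*w^3 - 23.8886*w^2 + 6.4848*w + 33.5241)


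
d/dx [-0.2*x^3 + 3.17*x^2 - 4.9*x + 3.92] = -0.6*x^2 + 6.34*x - 4.9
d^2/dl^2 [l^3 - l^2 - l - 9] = 6*l - 2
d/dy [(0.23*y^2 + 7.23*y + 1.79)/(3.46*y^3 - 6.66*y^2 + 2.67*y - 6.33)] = (-0.7958*y^4 - 50.0316*y^3 + 30.1857*y^2 + 20.931*y - 50.5452)/(11.9716*y^6 - 46.0872*y^5 + 62.832*y^4 - 79.368*y^3 + 91.4445*y^2 - 33.8022*y + 40.0689)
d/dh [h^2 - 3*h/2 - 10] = 2*h - 3/2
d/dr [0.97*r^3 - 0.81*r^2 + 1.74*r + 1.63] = 2.91*r^2 - 1.62*r + 1.74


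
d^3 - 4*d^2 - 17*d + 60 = (d - 5)*(d - 3)*(d + 4)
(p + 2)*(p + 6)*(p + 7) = p^3 + 15*p^2 + 68*p + 84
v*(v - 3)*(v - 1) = v^3 - 4*v^2 + 3*v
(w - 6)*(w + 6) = w^2 - 36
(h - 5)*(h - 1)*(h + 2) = h^3 - 4*h^2 - 7*h + 10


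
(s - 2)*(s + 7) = s^2 + 5*s - 14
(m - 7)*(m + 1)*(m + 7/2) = m^3 - 5*m^2/2 - 28*m - 49/2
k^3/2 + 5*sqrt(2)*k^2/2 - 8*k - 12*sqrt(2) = (k/2 + sqrt(2)/2)*(k - 2*sqrt(2))*(k + 6*sqrt(2))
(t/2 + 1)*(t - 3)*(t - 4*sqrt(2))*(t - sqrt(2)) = t^4/2 - 5*sqrt(2)*t^3/2 - t^3/2 + t^2 + 5*sqrt(2)*t^2/2 - 4*t + 15*sqrt(2)*t - 24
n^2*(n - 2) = n^3 - 2*n^2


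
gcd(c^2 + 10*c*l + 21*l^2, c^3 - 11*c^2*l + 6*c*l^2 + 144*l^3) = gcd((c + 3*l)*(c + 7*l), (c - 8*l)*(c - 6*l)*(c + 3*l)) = c + 3*l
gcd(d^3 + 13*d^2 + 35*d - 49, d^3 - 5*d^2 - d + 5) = d - 1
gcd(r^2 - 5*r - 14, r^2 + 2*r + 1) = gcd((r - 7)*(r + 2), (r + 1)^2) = 1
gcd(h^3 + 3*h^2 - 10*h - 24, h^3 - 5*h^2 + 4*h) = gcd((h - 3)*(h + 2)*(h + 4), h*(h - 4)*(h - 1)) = 1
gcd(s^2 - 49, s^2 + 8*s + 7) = s + 7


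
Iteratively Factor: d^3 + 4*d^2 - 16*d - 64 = (d - 4)*(d^2 + 8*d + 16) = (d - 4)*(d + 4)*(d + 4)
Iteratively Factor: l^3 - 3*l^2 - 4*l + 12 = (l - 3)*(l^2 - 4) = (l - 3)*(l + 2)*(l - 2)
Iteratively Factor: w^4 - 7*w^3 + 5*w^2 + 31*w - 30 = (w + 2)*(w^3 - 9*w^2 + 23*w - 15) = (w - 3)*(w + 2)*(w^2 - 6*w + 5) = (w - 3)*(w - 1)*(w + 2)*(w - 5)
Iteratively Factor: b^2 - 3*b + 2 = (b - 2)*(b - 1)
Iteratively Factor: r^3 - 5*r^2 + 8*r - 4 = (r - 2)*(r^2 - 3*r + 2) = (r - 2)*(r - 1)*(r - 2)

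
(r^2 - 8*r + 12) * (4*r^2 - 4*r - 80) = 4*r^4 - 36*r^3 + 592*r - 960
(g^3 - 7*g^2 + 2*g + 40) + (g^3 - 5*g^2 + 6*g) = 2*g^3 - 12*g^2 + 8*g + 40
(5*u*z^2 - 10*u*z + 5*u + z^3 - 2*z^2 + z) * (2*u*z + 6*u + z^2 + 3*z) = 10*u^2*z^3 + 10*u^2*z^2 - 50*u^2*z + 30*u^2 + 7*u*z^4 + 7*u*z^3 - 35*u*z^2 + 21*u*z + z^5 + z^4 - 5*z^3 + 3*z^2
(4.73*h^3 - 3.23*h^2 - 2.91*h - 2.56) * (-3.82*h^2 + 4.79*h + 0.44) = -18.0686*h^5 + 34.9953*h^4 - 2.2743*h^3 - 5.5809*h^2 - 13.5428*h - 1.1264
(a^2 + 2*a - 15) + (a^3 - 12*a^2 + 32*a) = a^3 - 11*a^2 + 34*a - 15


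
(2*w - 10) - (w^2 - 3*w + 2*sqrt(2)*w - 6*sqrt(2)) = -w^2 - 2*sqrt(2)*w + 5*w - 10 + 6*sqrt(2)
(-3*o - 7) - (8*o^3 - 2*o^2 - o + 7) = -8*o^3 + 2*o^2 - 2*o - 14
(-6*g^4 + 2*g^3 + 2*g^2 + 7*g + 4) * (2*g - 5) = -12*g^5 + 34*g^4 - 6*g^3 + 4*g^2 - 27*g - 20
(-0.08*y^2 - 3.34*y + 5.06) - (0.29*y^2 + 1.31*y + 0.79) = -0.37*y^2 - 4.65*y + 4.27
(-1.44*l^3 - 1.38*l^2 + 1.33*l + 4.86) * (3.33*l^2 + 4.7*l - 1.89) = -4.7952*l^5 - 11.3634*l^4 + 0.6645*l^3 + 25.043*l^2 + 20.3283*l - 9.1854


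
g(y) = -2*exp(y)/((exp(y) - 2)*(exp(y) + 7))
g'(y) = -2*exp(y)/((exp(y) - 2)*(exp(y) + 7)) + 2*exp(2*y)/((exp(y) - 2)*(exp(y) + 7)^2) + 2*exp(2*y)/((exp(y) - 2)^2*(exp(y) + 7))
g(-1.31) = 0.04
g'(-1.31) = 0.05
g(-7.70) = 0.00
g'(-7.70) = 0.00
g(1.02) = -0.73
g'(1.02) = 2.11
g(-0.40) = 0.13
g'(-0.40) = 0.19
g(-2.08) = 0.02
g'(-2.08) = 0.02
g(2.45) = -0.13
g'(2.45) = 0.11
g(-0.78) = 0.08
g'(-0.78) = 0.10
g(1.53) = -0.30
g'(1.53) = 0.35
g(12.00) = 0.00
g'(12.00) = 0.00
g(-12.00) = 0.00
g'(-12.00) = 0.00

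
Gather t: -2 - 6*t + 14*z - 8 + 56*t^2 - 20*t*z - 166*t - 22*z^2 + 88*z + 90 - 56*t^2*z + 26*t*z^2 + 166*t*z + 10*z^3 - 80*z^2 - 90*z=t^2*(56 - 56*z) + t*(26*z^2 + 146*z - 172) + 10*z^3 - 102*z^2 + 12*z + 80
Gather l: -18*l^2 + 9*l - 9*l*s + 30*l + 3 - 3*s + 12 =-18*l^2 + l*(39 - 9*s) - 3*s + 15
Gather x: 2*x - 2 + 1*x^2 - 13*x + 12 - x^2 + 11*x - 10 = 0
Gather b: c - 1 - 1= c - 2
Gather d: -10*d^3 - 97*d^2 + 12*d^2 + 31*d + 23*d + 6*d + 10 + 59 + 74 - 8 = -10*d^3 - 85*d^2 + 60*d + 135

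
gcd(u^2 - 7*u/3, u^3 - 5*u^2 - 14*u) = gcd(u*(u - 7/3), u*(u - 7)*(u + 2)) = u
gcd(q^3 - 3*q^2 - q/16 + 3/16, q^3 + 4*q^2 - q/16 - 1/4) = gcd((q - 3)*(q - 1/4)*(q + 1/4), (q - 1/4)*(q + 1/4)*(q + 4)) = q^2 - 1/16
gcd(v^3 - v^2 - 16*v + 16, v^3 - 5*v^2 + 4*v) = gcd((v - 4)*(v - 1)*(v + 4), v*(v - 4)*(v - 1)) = v^2 - 5*v + 4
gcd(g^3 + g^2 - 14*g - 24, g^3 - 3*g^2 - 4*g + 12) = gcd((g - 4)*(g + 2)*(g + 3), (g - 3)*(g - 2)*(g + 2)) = g + 2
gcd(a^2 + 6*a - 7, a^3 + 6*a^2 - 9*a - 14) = a + 7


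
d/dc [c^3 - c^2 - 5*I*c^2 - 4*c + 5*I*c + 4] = 3*c^2 - 2*c - 10*I*c - 4 + 5*I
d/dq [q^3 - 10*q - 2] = 3*q^2 - 10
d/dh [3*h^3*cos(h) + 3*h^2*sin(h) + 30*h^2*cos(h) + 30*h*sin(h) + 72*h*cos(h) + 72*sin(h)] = -3*h^3*sin(h) - 30*h^2*sin(h) + 12*h^2*cos(h) - 66*h*sin(h) + 90*h*cos(h) + 30*sin(h) + 144*cos(h)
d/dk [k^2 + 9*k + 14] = 2*k + 9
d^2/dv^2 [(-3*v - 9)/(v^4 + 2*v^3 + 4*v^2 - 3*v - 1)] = 6*(-(v + 3)*(4*v^3 + 6*v^2 + 8*v - 3)^2 + (4*v^3 + 6*v^2 + 8*v + 2*(v + 3)*(3*v^2 + 3*v + 2) - 3)*(v^4 + 2*v^3 + 4*v^2 - 3*v - 1))/(v^4 + 2*v^3 + 4*v^2 - 3*v - 1)^3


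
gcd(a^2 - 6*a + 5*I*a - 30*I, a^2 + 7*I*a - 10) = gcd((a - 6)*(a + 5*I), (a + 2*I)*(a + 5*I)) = a + 5*I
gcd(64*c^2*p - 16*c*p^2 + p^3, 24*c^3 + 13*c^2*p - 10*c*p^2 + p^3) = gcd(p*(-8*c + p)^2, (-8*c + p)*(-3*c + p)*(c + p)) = -8*c + p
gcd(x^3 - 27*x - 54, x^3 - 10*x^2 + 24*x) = x - 6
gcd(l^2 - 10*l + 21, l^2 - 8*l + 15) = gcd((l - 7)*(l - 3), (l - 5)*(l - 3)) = l - 3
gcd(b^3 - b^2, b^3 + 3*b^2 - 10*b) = b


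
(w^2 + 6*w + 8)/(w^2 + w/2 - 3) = 2*(w + 4)/(2*w - 3)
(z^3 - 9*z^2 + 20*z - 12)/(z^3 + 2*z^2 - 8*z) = (z^2 - 7*z + 6)/(z*(z + 4))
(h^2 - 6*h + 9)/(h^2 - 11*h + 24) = (h - 3)/(h - 8)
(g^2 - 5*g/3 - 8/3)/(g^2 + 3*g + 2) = (g - 8/3)/(g + 2)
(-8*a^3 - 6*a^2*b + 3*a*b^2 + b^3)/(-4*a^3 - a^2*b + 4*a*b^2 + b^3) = (2*a - b)/(a - b)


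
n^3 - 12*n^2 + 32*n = n*(n - 8)*(n - 4)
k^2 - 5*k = k*(k - 5)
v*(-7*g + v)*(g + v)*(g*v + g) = -7*g^3*v^2 - 7*g^3*v - 6*g^2*v^3 - 6*g^2*v^2 + g*v^4 + g*v^3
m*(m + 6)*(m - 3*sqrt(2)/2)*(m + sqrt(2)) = m^4 - sqrt(2)*m^3/2 + 6*m^3 - 3*sqrt(2)*m^2 - 3*m^2 - 18*m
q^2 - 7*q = q*(q - 7)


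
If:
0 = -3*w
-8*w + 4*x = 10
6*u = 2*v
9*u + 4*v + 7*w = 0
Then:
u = 0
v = 0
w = 0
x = 5/2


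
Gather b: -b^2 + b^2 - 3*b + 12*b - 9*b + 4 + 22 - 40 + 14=0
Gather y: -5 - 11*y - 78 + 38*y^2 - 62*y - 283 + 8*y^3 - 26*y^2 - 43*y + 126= 8*y^3 + 12*y^2 - 116*y - 240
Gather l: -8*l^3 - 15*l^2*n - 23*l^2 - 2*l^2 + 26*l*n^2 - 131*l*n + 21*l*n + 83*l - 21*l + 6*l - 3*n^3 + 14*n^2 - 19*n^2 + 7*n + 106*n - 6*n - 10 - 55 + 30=-8*l^3 + l^2*(-15*n - 25) + l*(26*n^2 - 110*n + 68) - 3*n^3 - 5*n^2 + 107*n - 35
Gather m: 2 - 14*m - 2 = -14*m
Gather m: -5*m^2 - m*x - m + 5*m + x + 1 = -5*m^2 + m*(4 - x) + x + 1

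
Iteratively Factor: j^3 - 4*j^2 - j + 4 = (j + 1)*(j^2 - 5*j + 4) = (j - 1)*(j + 1)*(j - 4)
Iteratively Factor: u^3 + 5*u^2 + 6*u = (u + 2)*(u^2 + 3*u) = u*(u + 2)*(u + 3)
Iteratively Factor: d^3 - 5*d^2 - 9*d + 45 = (d - 5)*(d^2 - 9) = (d - 5)*(d + 3)*(d - 3)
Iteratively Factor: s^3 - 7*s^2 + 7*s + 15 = (s - 5)*(s^2 - 2*s - 3) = (s - 5)*(s - 3)*(s + 1)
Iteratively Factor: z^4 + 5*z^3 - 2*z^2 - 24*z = (z - 2)*(z^3 + 7*z^2 + 12*z) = z*(z - 2)*(z^2 + 7*z + 12) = z*(z - 2)*(z + 3)*(z + 4)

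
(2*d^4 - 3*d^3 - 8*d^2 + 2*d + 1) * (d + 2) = 2*d^5 + d^4 - 14*d^3 - 14*d^2 + 5*d + 2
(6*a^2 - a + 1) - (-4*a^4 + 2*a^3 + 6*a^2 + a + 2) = 4*a^4 - 2*a^3 - 2*a - 1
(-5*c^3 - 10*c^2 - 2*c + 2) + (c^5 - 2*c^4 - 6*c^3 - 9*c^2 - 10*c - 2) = c^5 - 2*c^4 - 11*c^3 - 19*c^2 - 12*c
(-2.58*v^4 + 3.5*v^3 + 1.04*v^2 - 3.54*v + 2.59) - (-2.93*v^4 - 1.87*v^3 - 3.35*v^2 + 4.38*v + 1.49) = 0.35*v^4 + 5.37*v^3 + 4.39*v^2 - 7.92*v + 1.1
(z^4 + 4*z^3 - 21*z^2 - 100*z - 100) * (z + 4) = z^5 + 8*z^4 - 5*z^3 - 184*z^2 - 500*z - 400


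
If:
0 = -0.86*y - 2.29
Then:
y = -2.66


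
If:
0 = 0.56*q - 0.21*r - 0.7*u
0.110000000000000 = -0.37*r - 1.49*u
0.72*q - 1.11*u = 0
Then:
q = -0.10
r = -0.05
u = -0.06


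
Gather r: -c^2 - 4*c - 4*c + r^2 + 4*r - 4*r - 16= -c^2 - 8*c + r^2 - 16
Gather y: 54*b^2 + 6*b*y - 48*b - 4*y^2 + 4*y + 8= 54*b^2 - 48*b - 4*y^2 + y*(6*b + 4) + 8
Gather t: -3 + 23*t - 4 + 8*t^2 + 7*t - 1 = 8*t^2 + 30*t - 8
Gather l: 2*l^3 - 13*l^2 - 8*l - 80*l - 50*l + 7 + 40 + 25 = 2*l^3 - 13*l^2 - 138*l + 72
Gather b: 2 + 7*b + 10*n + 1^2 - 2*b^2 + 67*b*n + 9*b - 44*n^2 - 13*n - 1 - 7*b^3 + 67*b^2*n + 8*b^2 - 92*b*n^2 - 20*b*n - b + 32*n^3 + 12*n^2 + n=-7*b^3 + b^2*(67*n + 6) + b*(-92*n^2 + 47*n + 15) + 32*n^3 - 32*n^2 - 2*n + 2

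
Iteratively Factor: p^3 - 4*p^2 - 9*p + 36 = (p - 4)*(p^2 - 9) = (p - 4)*(p + 3)*(p - 3)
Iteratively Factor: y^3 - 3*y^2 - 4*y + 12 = (y + 2)*(y^2 - 5*y + 6) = (y - 2)*(y + 2)*(y - 3)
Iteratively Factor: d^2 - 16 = (d - 4)*(d + 4)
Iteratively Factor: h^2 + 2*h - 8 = (h + 4)*(h - 2)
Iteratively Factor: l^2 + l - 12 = (l - 3)*(l + 4)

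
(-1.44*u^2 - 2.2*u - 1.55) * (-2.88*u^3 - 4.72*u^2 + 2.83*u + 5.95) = 4.1472*u^5 + 13.1328*u^4 + 10.7728*u^3 - 7.478*u^2 - 17.4765*u - 9.2225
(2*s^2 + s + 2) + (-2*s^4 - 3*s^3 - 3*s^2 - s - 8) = -2*s^4 - 3*s^3 - s^2 - 6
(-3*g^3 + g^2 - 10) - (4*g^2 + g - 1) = -3*g^3 - 3*g^2 - g - 9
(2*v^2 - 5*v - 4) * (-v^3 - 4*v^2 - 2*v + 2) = -2*v^5 - 3*v^4 + 20*v^3 + 30*v^2 - 2*v - 8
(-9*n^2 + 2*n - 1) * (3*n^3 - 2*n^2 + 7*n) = -27*n^5 + 24*n^4 - 70*n^3 + 16*n^2 - 7*n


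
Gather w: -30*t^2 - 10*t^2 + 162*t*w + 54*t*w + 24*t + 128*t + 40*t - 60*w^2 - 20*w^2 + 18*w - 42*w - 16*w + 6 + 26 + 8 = -40*t^2 + 192*t - 80*w^2 + w*(216*t - 40) + 40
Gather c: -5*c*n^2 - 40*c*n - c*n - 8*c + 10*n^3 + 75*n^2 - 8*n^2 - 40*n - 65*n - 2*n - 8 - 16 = c*(-5*n^2 - 41*n - 8) + 10*n^3 + 67*n^2 - 107*n - 24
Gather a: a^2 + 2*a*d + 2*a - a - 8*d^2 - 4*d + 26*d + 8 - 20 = a^2 + a*(2*d + 1) - 8*d^2 + 22*d - 12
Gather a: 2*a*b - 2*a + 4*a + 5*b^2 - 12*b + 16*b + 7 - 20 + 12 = a*(2*b + 2) + 5*b^2 + 4*b - 1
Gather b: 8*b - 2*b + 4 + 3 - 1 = 6*b + 6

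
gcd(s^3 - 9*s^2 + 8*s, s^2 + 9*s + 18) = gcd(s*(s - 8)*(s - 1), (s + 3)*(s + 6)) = 1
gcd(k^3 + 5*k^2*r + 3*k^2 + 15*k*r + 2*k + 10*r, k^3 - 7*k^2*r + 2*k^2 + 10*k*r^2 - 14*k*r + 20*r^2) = k + 2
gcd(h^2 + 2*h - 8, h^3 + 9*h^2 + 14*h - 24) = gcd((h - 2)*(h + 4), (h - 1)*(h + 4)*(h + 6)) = h + 4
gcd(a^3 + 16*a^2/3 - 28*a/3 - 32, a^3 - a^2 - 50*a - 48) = a + 6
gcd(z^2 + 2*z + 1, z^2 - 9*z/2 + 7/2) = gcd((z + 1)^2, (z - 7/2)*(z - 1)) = 1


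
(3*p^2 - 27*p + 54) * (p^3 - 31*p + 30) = 3*p^5 - 27*p^4 - 39*p^3 + 927*p^2 - 2484*p + 1620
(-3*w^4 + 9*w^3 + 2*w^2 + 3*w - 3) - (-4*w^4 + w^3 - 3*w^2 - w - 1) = w^4 + 8*w^3 + 5*w^2 + 4*w - 2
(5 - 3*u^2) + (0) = 5 - 3*u^2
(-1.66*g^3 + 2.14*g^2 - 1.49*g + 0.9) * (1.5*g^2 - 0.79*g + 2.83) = -2.49*g^5 + 4.5214*g^4 - 8.6234*g^3 + 8.5833*g^2 - 4.9277*g + 2.547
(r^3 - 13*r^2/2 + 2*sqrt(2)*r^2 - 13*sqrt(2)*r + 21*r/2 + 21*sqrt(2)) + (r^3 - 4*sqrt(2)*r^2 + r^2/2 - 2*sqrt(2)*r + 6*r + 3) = 2*r^3 - 6*r^2 - 2*sqrt(2)*r^2 - 15*sqrt(2)*r + 33*r/2 + 3 + 21*sqrt(2)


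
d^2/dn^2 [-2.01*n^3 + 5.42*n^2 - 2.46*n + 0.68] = 10.84 - 12.06*n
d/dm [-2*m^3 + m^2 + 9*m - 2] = -6*m^2 + 2*m + 9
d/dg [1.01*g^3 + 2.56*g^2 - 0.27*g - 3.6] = 3.03*g^2 + 5.12*g - 0.27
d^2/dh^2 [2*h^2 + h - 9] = 4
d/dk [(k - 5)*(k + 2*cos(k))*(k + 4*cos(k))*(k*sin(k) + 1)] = (5 - k)*(k + 2*cos(k))*(k*sin(k) + 1)*(4*sin(k) - 1) + (5 - k)*(k + 4*cos(k))*(k*sin(k) + 1)*(2*sin(k) - 1) + (k - 5)*(k + 2*cos(k))*(k + 4*cos(k))*(k*cos(k) + sin(k)) + (k + 2*cos(k))*(k + 4*cos(k))*(k*sin(k) + 1)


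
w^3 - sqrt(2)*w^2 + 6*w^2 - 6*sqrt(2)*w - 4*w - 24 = (w + 6)*(w - 2*sqrt(2))*(w + sqrt(2))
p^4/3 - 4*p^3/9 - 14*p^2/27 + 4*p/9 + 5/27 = (p/3 + 1/3)*(p - 5/3)*(p - 1)*(p + 1/3)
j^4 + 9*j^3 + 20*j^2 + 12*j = j*(j + 1)*(j + 2)*(j + 6)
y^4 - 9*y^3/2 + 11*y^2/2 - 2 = (y - 2)^2*(y - 1)*(y + 1/2)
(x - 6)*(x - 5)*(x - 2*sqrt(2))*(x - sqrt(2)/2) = x^4 - 11*x^3 - 5*sqrt(2)*x^3/2 + 32*x^2 + 55*sqrt(2)*x^2/2 - 75*sqrt(2)*x - 22*x + 60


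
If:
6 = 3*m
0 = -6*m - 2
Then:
No Solution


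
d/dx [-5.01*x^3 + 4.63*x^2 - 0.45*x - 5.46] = -15.03*x^2 + 9.26*x - 0.45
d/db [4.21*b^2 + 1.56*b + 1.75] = 8.42*b + 1.56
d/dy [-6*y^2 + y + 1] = 1 - 12*y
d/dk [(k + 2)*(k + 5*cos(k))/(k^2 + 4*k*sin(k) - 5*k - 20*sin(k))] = (-(k + 2)*(k + 5*cos(k))*(4*k*cos(k) + 2*k + 4*sin(k) - 20*cos(k) - 5) + (k - (k + 2)*(5*sin(k) - 1) + 5*cos(k))*(k^2 + 4*k*sin(k) - 5*k - 20*sin(k)))/((k - 5)^2*(k + 4*sin(k))^2)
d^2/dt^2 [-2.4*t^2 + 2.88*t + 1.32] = -4.80000000000000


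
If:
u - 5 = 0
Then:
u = 5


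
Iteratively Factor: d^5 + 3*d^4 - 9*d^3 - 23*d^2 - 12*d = (d + 1)*(d^4 + 2*d^3 - 11*d^2 - 12*d) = (d + 1)^2*(d^3 + d^2 - 12*d) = (d - 3)*(d + 1)^2*(d^2 + 4*d) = d*(d - 3)*(d + 1)^2*(d + 4)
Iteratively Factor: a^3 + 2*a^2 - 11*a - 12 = (a - 3)*(a^2 + 5*a + 4) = (a - 3)*(a + 1)*(a + 4)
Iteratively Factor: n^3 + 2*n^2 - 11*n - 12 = (n + 4)*(n^2 - 2*n - 3) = (n - 3)*(n + 4)*(n + 1)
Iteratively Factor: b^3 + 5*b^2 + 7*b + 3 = (b + 1)*(b^2 + 4*b + 3) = (b + 1)*(b + 3)*(b + 1)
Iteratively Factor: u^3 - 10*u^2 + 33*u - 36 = (u - 3)*(u^2 - 7*u + 12) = (u - 3)^2*(u - 4)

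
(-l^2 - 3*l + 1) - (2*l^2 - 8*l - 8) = -3*l^2 + 5*l + 9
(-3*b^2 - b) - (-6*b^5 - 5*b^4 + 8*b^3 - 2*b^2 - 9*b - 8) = 6*b^5 + 5*b^4 - 8*b^3 - b^2 + 8*b + 8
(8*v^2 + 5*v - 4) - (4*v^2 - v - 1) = 4*v^2 + 6*v - 3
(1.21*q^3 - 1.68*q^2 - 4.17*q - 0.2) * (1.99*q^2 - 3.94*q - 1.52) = 2.4079*q^5 - 8.1106*q^4 - 3.5183*q^3 + 18.5854*q^2 + 7.1264*q + 0.304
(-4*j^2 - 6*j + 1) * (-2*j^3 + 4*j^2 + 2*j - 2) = 8*j^5 - 4*j^4 - 34*j^3 + 14*j - 2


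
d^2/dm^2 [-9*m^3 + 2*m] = -54*m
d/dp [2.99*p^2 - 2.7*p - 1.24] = 5.98*p - 2.7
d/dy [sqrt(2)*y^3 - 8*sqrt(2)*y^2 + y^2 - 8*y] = 3*sqrt(2)*y^2 - 16*sqrt(2)*y + 2*y - 8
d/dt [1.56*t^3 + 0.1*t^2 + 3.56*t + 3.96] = 4.68*t^2 + 0.2*t + 3.56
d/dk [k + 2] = 1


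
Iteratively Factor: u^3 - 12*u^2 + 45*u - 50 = (u - 2)*(u^2 - 10*u + 25) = (u - 5)*(u - 2)*(u - 5)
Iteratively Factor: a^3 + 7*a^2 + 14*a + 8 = (a + 1)*(a^2 + 6*a + 8) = (a + 1)*(a + 2)*(a + 4)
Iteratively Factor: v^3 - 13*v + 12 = (v - 3)*(v^2 + 3*v - 4) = (v - 3)*(v - 1)*(v + 4)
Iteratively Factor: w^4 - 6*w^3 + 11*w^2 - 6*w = (w - 3)*(w^3 - 3*w^2 + 2*w) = w*(w - 3)*(w^2 - 3*w + 2) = w*(w - 3)*(w - 2)*(w - 1)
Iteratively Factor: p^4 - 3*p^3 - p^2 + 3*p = (p - 1)*(p^3 - 2*p^2 - 3*p) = (p - 3)*(p - 1)*(p^2 + p) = p*(p - 3)*(p - 1)*(p + 1)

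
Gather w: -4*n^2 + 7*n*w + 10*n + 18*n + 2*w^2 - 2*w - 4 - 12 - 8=-4*n^2 + 28*n + 2*w^2 + w*(7*n - 2) - 24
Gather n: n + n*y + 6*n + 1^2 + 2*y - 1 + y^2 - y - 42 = n*(y + 7) + y^2 + y - 42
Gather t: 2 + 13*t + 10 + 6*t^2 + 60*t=6*t^2 + 73*t + 12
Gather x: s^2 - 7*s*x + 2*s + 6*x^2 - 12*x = s^2 + 2*s + 6*x^2 + x*(-7*s - 12)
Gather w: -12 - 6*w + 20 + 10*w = 4*w + 8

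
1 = 1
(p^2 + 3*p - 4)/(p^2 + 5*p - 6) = (p + 4)/(p + 6)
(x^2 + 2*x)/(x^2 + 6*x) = (x + 2)/(x + 6)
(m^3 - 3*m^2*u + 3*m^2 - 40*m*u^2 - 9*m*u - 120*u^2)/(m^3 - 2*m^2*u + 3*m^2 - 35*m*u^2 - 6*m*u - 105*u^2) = (-m + 8*u)/(-m + 7*u)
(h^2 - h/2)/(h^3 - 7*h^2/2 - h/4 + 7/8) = 4*h/(4*h^2 - 12*h - 7)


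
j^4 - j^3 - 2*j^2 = j^2*(j - 2)*(j + 1)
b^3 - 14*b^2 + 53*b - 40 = (b - 8)*(b - 5)*(b - 1)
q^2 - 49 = (q - 7)*(q + 7)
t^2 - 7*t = t*(t - 7)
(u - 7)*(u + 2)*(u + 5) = u^3 - 39*u - 70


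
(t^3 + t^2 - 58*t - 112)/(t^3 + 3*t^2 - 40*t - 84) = (t - 8)/(t - 6)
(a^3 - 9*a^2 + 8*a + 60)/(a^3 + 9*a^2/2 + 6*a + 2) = 2*(a^2 - 11*a + 30)/(2*a^2 + 5*a + 2)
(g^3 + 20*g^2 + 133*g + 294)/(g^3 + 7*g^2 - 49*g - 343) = (g + 6)/(g - 7)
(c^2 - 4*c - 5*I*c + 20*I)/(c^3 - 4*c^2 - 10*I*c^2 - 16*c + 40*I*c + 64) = (c - 5*I)/(c^2 - 10*I*c - 16)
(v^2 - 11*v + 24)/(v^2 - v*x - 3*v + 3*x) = (8 - v)/(-v + x)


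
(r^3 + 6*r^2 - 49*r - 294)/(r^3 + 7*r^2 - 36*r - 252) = (r - 7)/(r - 6)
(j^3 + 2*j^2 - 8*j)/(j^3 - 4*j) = (j + 4)/(j + 2)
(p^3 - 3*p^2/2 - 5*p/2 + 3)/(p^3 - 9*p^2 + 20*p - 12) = (p + 3/2)/(p - 6)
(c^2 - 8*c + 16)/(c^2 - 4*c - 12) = (-c^2 + 8*c - 16)/(-c^2 + 4*c + 12)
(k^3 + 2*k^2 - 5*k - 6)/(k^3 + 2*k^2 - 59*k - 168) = (k^2 - k - 2)/(k^2 - k - 56)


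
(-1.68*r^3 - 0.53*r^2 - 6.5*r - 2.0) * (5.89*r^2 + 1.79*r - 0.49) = -9.8952*r^5 - 6.1289*r^4 - 38.4105*r^3 - 23.1553*r^2 - 0.395*r + 0.98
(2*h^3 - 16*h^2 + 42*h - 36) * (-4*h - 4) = -8*h^4 + 56*h^3 - 104*h^2 - 24*h + 144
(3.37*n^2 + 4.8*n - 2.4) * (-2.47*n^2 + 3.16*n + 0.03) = -8.3239*n^4 - 1.2068*n^3 + 21.1971*n^2 - 7.44*n - 0.072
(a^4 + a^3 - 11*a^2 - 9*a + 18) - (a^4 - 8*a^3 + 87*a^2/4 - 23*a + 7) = 9*a^3 - 131*a^2/4 + 14*a + 11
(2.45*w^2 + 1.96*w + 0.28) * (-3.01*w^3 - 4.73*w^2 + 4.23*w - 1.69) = -7.3745*w^5 - 17.4881*w^4 + 0.2499*w^3 + 2.8259*w^2 - 2.128*w - 0.4732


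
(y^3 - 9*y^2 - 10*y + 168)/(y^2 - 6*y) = y - 3 - 28/y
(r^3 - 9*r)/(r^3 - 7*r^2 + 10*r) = (r^2 - 9)/(r^2 - 7*r + 10)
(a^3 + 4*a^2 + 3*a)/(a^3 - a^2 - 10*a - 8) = a*(a + 3)/(a^2 - 2*a - 8)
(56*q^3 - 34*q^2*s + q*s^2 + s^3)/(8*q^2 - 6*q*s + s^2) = 7*q + s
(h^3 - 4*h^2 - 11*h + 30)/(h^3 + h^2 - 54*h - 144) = (h^2 - 7*h + 10)/(h^2 - 2*h - 48)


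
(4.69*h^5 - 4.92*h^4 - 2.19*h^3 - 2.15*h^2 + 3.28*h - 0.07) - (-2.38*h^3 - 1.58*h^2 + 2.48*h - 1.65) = 4.69*h^5 - 4.92*h^4 + 0.19*h^3 - 0.57*h^2 + 0.8*h + 1.58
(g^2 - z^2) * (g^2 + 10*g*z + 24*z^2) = g^4 + 10*g^3*z + 23*g^2*z^2 - 10*g*z^3 - 24*z^4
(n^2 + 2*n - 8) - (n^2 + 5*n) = -3*n - 8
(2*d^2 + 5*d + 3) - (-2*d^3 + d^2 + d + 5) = 2*d^3 + d^2 + 4*d - 2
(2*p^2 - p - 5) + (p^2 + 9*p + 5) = 3*p^2 + 8*p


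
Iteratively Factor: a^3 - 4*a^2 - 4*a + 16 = (a + 2)*(a^2 - 6*a + 8) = (a - 4)*(a + 2)*(a - 2)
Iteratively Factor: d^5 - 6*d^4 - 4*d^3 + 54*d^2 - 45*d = (d - 1)*(d^4 - 5*d^3 - 9*d^2 + 45*d) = d*(d - 1)*(d^3 - 5*d^2 - 9*d + 45) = d*(d - 3)*(d - 1)*(d^2 - 2*d - 15) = d*(d - 5)*(d - 3)*(d - 1)*(d + 3)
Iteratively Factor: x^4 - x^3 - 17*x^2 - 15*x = (x + 3)*(x^3 - 4*x^2 - 5*x) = (x + 1)*(x + 3)*(x^2 - 5*x) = (x - 5)*(x + 1)*(x + 3)*(x)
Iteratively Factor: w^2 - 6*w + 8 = (w - 4)*(w - 2)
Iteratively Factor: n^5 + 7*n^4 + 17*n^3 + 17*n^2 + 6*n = (n + 1)*(n^4 + 6*n^3 + 11*n^2 + 6*n) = (n + 1)*(n + 3)*(n^3 + 3*n^2 + 2*n) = n*(n + 1)*(n + 3)*(n^2 + 3*n + 2) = n*(n + 1)*(n + 2)*(n + 3)*(n + 1)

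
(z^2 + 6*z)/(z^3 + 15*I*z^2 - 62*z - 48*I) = z*(z + 6)/(z^3 + 15*I*z^2 - 62*z - 48*I)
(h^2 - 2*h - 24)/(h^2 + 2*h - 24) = (h^2 - 2*h - 24)/(h^2 + 2*h - 24)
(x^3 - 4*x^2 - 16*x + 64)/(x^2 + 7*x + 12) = (x^2 - 8*x + 16)/(x + 3)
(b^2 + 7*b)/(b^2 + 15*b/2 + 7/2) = 2*b/(2*b + 1)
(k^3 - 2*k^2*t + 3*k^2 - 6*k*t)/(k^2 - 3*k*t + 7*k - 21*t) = k*(k^2 - 2*k*t + 3*k - 6*t)/(k^2 - 3*k*t + 7*k - 21*t)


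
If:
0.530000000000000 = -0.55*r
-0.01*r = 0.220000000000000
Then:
No Solution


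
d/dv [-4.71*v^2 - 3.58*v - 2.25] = -9.42*v - 3.58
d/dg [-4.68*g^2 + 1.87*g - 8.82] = 1.87 - 9.36*g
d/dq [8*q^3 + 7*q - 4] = 24*q^2 + 7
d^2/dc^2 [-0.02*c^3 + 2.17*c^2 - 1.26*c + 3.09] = 4.34 - 0.12*c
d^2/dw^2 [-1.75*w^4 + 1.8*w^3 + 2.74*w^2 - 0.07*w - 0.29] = -21.0*w^2 + 10.8*w + 5.48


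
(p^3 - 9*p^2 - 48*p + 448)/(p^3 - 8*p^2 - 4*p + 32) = (p^2 - p - 56)/(p^2 - 4)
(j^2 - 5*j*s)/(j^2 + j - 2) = j*(j - 5*s)/(j^2 + j - 2)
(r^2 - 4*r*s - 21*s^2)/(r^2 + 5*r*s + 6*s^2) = (r - 7*s)/(r + 2*s)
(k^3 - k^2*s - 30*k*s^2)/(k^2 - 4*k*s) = (k^2 - k*s - 30*s^2)/(k - 4*s)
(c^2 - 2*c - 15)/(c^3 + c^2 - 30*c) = (c + 3)/(c*(c + 6))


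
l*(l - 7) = l^2 - 7*l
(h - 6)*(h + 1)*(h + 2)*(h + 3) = h^4 - 25*h^2 - 60*h - 36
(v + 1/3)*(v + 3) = v^2 + 10*v/3 + 1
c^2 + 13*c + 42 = (c + 6)*(c + 7)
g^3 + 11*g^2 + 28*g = g*(g + 4)*(g + 7)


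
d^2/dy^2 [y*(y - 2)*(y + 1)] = 6*y - 2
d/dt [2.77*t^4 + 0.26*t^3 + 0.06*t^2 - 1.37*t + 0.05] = 11.08*t^3 + 0.78*t^2 + 0.12*t - 1.37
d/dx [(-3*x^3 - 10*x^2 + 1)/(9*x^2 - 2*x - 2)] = (-27*x^4 + 12*x^3 + 38*x^2 + 22*x + 2)/(81*x^4 - 36*x^3 - 32*x^2 + 8*x + 4)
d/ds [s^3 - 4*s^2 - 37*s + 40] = 3*s^2 - 8*s - 37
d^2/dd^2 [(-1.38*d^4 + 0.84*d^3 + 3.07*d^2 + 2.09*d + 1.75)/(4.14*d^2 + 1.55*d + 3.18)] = (-47.305296*d^6 - 53.13276*d^5 - 128.900556*d^4 - 94.670508*d^3 - 205.156368*d^2 - 46.746612*d + 3.817466)/(70.957944*d^6 + 79.69914*d^5 + 193.350834*d^4 + 126.160235*d^3 + 148.515858*d^2 + 47.02266*d + 32.157432)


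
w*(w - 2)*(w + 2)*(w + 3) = w^4 + 3*w^3 - 4*w^2 - 12*w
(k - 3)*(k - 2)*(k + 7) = k^3 + 2*k^2 - 29*k + 42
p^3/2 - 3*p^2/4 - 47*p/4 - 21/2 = (p/2 + 1/2)*(p - 6)*(p + 7/2)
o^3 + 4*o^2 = o^2*(o + 4)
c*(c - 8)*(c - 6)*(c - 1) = c^4 - 15*c^3 + 62*c^2 - 48*c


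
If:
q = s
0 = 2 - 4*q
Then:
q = 1/2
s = 1/2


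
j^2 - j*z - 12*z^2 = (j - 4*z)*(j + 3*z)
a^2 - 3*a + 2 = (a - 2)*(a - 1)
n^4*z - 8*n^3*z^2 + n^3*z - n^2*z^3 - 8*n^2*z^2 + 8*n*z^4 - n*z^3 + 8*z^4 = (n - 8*z)*(n - z)*(n + z)*(n*z + z)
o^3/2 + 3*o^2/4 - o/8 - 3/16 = (o/2 + 1/4)*(o - 1/2)*(o + 3/2)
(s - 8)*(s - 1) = s^2 - 9*s + 8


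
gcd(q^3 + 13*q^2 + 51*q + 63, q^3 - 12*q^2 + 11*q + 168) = q + 3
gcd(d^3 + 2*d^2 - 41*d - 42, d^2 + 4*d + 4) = 1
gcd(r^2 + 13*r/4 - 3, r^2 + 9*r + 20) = r + 4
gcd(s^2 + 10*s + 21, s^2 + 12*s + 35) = s + 7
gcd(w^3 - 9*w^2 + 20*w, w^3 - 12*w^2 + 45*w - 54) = 1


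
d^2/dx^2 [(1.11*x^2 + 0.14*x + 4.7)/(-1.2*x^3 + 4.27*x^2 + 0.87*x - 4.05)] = (-3.1968*x^6 - 1.20960000000002*x^5 - 83.86488*x^4 + 463.698746*x^3 - 591.73689*x^2 + 17.76528*x - 207.07389)/(1.728*x^9 - 18.4464*x^8 + 61.88004*x^7 - 33.611203*x^6 - 169.376229*x^5 + 186.464646*x^4 + 148.662567*x^3 - 200.91969*x^2 - 42.810525*x + 66.430125)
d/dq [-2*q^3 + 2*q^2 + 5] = 2*q*(2 - 3*q)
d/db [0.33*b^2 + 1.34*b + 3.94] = 0.66*b + 1.34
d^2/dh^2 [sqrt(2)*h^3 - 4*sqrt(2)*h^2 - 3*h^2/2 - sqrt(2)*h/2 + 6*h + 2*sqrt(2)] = 6*sqrt(2)*h - 8*sqrt(2) - 3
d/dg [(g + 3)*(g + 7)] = 2*g + 10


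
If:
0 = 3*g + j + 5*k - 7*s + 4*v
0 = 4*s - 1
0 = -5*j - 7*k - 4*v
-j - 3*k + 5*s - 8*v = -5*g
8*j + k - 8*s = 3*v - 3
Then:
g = 829/1692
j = 281/1692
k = -17/36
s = 1/4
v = 349/564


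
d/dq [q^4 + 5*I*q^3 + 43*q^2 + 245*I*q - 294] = 4*q^3 + 15*I*q^2 + 86*q + 245*I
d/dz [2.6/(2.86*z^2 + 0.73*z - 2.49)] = (-14.872*z - 1.898)/(2.86*z^2 + 0.73*z - 2.49)^2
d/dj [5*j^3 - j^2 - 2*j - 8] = 15*j^2 - 2*j - 2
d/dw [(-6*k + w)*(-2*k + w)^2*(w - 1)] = (2*k - w)*((-6*k + w)*(2*k - w) + (2*k - w)*(w - 1) + 2*(6*k - w)*(w - 1))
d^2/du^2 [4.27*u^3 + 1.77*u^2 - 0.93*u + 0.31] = 25.62*u + 3.54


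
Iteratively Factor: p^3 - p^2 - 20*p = (p - 5)*(p^2 + 4*p) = (p - 5)*(p + 4)*(p)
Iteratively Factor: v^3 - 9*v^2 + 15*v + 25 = (v - 5)*(v^2 - 4*v - 5) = (v - 5)^2*(v + 1)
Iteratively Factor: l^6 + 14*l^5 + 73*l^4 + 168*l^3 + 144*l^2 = (l + 3)*(l^5 + 11*l^4 + 40*l^3 + 48*l^2) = l*(l + 3)*(l^4 + 11*l^3 + 40*l^2 + 48*l) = l^2*(l + 3)*(l^3 + 11*l^2 + 40*l + 48) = l^2*(l + 3)*(l + 4)*(l^2 + 7*l + 12) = l^2*(l + 3)*(l + 4)^2*(l + 3)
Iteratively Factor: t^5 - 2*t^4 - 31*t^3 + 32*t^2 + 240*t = (t - 5)*(t^4 + 3*t^3 - 16*t^2 - 48*t) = (t - 5)*(t + 3)*(t^3 - 16*t) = (t - 5)*(t + 3)*(t + 4)*(t^2 - 4*t) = t*(t - 5)*(t + 3)*(t + 4)*(t - 4)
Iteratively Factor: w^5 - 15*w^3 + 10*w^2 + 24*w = (w + 4)*(w^4 - 4*w^3 + w^2 + 6*w) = (w - 3)*(w + 4)*(w^3 - w^2 - 2*w) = (w - 3)*(w + 1)*(w + 4)*(w^2 - 2*w) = (w - 3)*(w - 2)*(w + 1)*(w + 4)*(w)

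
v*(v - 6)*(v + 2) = v^3 - 4*v^2 - 12*v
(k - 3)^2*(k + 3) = k^3 - 3*k^2 - 9*k + 27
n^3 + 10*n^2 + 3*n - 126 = (n - 3)*(n + 6)*(n + 7)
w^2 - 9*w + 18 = (w - 6)*(w - 3)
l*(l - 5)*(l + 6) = l^3 + l^2 - 30*l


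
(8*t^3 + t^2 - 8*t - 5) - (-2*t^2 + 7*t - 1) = 8*t^3 + 3*t^2 - 15*t - 4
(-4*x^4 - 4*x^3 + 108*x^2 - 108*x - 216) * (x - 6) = -4*x^5 + 20*x^4 + 132*x^3 - 756*x^2 + 432*x + 1296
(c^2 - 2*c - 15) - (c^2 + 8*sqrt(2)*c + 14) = -8*sqrt(2)*c - 2*c - 29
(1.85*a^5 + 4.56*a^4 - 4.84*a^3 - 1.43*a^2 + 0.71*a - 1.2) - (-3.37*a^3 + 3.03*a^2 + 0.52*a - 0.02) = 1.85*a^5 + 4.56*a^4 - 1.47*a^3 - 4.46*a^2 + 0.19*a - 1.18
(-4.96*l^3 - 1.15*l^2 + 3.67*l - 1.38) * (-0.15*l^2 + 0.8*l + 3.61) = 0.744*l^5 - 3.7955*l^4 - 19.3761*l^3 - 1.0085*l^2 + 12.1447*l - 4.9818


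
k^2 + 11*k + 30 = (k + 5)*(k + 6)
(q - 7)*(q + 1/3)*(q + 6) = q^3 - 2*q^2/3 - 127*q/3 - 14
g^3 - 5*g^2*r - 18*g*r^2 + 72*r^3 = (g - 6*r)*(g - 3*r)*(g + 4*r)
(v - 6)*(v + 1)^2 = v^3 - 4*v^2 - 11*v - 6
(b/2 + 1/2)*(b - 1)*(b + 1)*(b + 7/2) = b^4/2 + 9*b^3/4 + 5*b^2/4 - 9*b/4 - 7/4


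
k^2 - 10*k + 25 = (k - 5)^2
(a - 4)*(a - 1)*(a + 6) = a^3 + a^2 - 26*a + 24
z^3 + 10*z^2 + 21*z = z*(z + 3)*(z + 7)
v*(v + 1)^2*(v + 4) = v^4 + 6*v^3 + 9*v^2 + 4*v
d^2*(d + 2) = d^3 + 2*d^2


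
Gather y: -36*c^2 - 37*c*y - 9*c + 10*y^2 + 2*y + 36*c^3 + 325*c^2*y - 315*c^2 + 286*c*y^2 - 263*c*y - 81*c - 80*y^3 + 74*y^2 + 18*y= 36*c^3 - 351*c^2 - 90*c - 80*y^3 + y^2*(286*c + 84) + y*(325*c^2 - 300*c + 20)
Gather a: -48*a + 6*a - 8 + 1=-42*a - 7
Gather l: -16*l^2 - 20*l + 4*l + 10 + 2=-16*l^2 - 16*l + 12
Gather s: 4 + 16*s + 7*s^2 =7*s^2 + 16*s + 4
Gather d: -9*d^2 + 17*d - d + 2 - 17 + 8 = -9*d^2 + 16*d - 7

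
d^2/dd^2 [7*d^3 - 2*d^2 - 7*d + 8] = 42*d - 4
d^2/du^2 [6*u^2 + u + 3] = 12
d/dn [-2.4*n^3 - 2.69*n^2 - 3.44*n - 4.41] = -7.2*n^2 - 5.38*n - 3.44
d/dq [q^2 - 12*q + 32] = 2*q - 12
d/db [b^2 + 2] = 2*b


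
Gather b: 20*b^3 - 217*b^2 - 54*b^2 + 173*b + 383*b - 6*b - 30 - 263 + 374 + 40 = 20*b^3 - 271*b^2 + 550*b + 121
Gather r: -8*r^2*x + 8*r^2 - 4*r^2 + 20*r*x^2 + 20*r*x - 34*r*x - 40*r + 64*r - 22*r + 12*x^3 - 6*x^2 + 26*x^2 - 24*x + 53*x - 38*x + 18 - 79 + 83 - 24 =r^2*(4 - 8*x) + r*(20*x^2 - 14*x + 2) + 12*x^3 + 20*x^2 - 9*x - 2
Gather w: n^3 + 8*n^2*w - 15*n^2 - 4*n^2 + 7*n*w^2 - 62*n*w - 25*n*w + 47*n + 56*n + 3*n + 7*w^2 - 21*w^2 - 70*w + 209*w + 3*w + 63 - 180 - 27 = n^3 - 19*n^2 + 106*n + w^2*(7*n - 14) + w*(8*n^2 - 87*n + 142) - 144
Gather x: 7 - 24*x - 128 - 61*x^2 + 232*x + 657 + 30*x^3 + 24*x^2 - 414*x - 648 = 30*x^3 - 37*x^2 - 206*x - 112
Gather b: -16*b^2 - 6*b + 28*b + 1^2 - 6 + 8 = -16*b^2 + 22*b + 3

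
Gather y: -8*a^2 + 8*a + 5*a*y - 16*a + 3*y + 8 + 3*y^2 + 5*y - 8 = -8*a^2 - 8*a + 3*y^2 + y*(5*a + 8)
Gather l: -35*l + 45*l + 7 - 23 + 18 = 10*l + 2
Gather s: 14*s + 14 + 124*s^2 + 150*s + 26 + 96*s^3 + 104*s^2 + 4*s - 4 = 96*s^3 + 228*s^2 + 168*s + 36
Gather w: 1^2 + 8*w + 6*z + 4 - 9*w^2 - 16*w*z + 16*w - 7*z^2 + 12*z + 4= -9*w^2 + w*(24 - 16*z) - 7*z^2 + 18*z + 9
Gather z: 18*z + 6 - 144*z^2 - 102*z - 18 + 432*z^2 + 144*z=288*z^2 + 60*z - 12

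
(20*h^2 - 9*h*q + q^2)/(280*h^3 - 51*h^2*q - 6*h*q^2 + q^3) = (-4*h + q)/(-56*h^2 - h*q + q^2)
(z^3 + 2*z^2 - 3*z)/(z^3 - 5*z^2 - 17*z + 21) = z/(z - 7)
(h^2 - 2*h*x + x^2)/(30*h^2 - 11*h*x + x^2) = (h^2 - 2*h*x + x^2)/(30*h^2 - 11*h*x + x^2)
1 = 1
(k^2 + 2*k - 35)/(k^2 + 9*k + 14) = (k - 5)/(k + 2)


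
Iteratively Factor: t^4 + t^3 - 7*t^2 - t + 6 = (t - 2)*(t^3 + 3*t^2 - t - 3) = (t - 2)*(t + 3)*(t^2 - 1) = (t - 2)*(t - 1)*(t + 3)*(t + 1)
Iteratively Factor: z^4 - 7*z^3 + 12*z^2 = (z - 3)*(z^3 - 4*z^2) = z*(z - 3)*(z^2 - 4*z) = z^2*(z - 3)*(z - 4)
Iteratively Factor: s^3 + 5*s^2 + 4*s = (s + 4)*(s^2 + s) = s*(s + 4)*(s + 1)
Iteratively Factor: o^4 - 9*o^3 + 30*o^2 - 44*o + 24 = (o - 2)*(o^3 - 7*o^2 + 16*o - 12) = (o - 3)*(o - 2)*(o^2 - 4*o + 4) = (o - 3)*(o - 2)^2*(o - 2)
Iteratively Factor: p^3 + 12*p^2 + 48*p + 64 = (p + 4)*(p^2 + 8*p + 16) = (p + 4)^2*(p + 4)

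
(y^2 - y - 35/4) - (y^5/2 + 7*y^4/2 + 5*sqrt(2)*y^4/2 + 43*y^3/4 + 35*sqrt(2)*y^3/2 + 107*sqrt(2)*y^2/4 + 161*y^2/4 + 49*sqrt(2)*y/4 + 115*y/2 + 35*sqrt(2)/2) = -y^5/2 - 5*sqrt(2)*y^4/2 - 7*y^4/2 - 35*sqrt(2)*y^3/2 - 43*y^3/4 - 157*y^2/4 - 107*sqrt(2)*y^2/4 - 117*y/2 - 49*sqrt(2)*y/4 - 35*sqrt(2)/2 - 35/4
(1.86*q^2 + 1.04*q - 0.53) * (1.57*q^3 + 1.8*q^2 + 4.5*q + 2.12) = 2.9202*q^5 + 4.9808*q^4 + 9.4099*q^3 + 7.6692*q^2 - 0.1802*q - 1.1236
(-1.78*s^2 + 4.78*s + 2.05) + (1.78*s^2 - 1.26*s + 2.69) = 3.52*s + 4.74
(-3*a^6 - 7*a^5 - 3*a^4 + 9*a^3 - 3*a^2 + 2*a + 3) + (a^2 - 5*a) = -3*a^6 - 7*a^5 - 3*a^4 + 9*a^3 - 2*a^2 - 3*a + 3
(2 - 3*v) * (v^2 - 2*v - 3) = -3*v^3 + 8*v^2 + 5*v - 6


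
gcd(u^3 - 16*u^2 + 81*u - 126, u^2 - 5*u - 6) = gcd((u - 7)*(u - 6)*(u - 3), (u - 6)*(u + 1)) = u - 6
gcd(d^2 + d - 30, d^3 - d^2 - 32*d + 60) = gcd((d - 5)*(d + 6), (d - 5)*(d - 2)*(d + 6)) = d^2 + d - 30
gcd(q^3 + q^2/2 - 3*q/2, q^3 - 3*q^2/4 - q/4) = q^2 - q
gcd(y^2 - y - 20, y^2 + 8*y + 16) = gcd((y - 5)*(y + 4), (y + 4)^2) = y + 4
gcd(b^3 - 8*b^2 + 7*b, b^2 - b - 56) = 1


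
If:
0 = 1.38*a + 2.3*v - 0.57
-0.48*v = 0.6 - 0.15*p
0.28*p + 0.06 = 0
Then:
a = 2.61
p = -0.21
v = -1.32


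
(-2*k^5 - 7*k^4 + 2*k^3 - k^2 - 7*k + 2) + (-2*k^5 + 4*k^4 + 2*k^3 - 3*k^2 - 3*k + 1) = -4*k^5 - 3*k^4 + 4*k^3 - 4*k^2 - 10*k + 3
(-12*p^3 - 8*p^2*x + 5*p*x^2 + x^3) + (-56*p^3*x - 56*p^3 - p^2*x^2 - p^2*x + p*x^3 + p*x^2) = -56*p^3*x - 68*p^3 - p^2*x^2 - 9*p^2*x + p*x^3 + 6*p*x^2 + x^3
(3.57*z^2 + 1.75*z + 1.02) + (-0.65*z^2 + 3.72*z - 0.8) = 2.92*z^2 + 5.47*z + 0.22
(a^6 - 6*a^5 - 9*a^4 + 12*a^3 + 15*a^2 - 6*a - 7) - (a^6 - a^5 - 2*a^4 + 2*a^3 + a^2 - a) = -5*a^5 - 7*a^4 + 10*a^3 + 14*a^2 - 5*a - 7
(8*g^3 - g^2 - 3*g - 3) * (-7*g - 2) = -56*g^4 - 9*g^3 + 23*g^2 + 27*g + 6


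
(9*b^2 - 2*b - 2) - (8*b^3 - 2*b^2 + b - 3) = -8*b^3 + 11*b^2 - 3*b + 1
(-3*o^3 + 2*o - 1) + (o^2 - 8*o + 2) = -3*o^3 + o^2 - 6*o + 1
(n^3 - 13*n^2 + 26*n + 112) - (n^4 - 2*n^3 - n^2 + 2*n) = -n^4 + 3*n^3 - 12*n^2 + 24*n + 112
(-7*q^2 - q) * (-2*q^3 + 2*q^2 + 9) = 14*q^5 - 12*q^4 - 2*q^3 - 63*q^2 - 9*q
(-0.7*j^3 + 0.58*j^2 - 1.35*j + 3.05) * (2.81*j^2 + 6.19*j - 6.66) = -1.967*j^5 - 2.7032*j^4 + 4.4587*j^3 - 3.6488*j^2 + 27.8705*j - 20.313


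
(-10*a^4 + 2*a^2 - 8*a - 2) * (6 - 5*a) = 50*a^5 - 60*a^4 - 10*a^3 + 52*a^2 - 38*a - 12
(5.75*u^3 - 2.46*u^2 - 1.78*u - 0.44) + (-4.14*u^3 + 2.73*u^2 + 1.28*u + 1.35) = 1.61*u^3 + 0.27*u^2 - 0.5*u + 0.91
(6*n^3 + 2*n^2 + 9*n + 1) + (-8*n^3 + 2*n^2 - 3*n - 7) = -2*n^3 + 4*n^2 + 6*n - 6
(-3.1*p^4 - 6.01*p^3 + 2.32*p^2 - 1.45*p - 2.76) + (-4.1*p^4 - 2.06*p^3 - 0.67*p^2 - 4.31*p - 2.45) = -7.2*p^4 - 8.07*p^3 + 1.65*p^2 - 5.76*p - 5.21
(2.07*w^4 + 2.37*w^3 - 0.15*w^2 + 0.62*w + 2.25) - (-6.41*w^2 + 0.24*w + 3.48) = 2.07*w^4 + 2.37*w^3 + 6.26*w^2 + 0.38*w - 1.23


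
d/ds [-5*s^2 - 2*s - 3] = -10*s - 2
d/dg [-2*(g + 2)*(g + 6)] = -4*g - 16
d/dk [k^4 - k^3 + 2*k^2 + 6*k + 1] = 4*k^3 - 3*k^2 + 4*k + 6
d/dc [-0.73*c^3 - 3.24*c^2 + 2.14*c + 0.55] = -2.19*c^2 - 6.48*c + 2.14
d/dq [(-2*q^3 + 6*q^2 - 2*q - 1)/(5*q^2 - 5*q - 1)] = (-10*q^4 + 20*q^3 - 14*q^2 - 2*q - 3)/(25*q^4 - 50*q^3 + 15*q^2 + 10*q + 1)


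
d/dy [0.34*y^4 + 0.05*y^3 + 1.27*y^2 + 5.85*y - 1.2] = 1.36*y^3 + 0.15*y^2 + 2.54*y + 5.85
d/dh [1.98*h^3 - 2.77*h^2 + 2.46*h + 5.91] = 5.94*h^2 - 5.54*h + 2.46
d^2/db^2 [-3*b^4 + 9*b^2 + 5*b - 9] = 18 - 36*b^2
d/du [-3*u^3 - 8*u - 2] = -9*u^2 - 8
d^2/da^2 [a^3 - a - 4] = 6*a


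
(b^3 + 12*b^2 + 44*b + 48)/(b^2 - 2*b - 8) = (b^2 + 10*b + 24)/(b - 4)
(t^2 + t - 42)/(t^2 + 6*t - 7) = (t - 6)/(t - 1)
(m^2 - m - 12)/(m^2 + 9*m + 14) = (m^2 - m - 12)/(m^2 + 9*m + 14)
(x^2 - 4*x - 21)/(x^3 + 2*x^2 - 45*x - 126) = 1/(x + 6)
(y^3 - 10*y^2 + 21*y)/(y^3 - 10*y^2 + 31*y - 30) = y*(y - 7)/(y^2 - 7*y + 10)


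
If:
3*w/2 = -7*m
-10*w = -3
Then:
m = -9/140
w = 3/10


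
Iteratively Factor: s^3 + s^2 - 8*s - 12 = (s + 2)*(s^2 - s - 6) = (s - 3)*(s + 2)*(s + 2)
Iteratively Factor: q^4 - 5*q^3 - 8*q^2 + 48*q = (q - 4)*(q^3 - q^2 - 12*q) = q*(q - 4)*(q^2 - q - 12) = q*(q - 4)^2*(q + 3)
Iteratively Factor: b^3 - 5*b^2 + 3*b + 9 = (b + 1)*(b^2 - 6*b + 9) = (b - 3)*(b + 1)*(b - 3)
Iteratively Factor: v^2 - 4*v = (v - 4)*(v)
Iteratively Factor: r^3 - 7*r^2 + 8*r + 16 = (r - 4)*(r^2 - 3*r - 4) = (r - 4)^2*(r + 1)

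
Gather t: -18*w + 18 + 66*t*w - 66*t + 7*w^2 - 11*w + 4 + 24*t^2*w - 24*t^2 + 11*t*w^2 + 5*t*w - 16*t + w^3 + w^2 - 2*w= t^2*(24*w - 24) + t*(11*w^2 + 71*w - 82) + w^3 + 8*w^2 - 31*w + 22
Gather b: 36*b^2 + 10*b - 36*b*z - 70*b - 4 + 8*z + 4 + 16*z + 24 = 36*b^2 + b*(-36*z - 60) + 24*z + 24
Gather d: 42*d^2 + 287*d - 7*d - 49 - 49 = 42*d^2 + 280*d - 98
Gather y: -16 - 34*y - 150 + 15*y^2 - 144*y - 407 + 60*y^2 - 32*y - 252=75*y^2 - 210*y - 825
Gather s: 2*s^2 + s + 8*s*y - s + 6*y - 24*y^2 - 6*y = 2*s^2 + 8*s*y - 24*y^2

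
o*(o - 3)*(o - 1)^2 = o^4 - 5*o^3 + 7*o^2 - 3*o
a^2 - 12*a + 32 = (a - 8)*(a - 4)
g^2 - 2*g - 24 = (g - 6)*(g + 4)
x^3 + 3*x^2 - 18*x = x*(x - 3)*(x + 6)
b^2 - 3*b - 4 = (b - 4)*(b + 1)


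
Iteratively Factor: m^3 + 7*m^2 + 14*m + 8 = (m + 4)*(m^2 + 3*m + 2) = (m + 1)*(m + 4)*(m + 2)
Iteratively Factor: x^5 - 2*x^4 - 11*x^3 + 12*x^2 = (x + 3)*(x^4 - 5*x^3 + 4*x^2) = (x - 1)*(x + 3)*(x^3 - 4*x^2) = (x - 4)*(x - 1)*(x + 3)*(x^2) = x*(x - 4)*(x - 1)*(x + 3)*(x)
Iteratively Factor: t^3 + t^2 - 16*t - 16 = (t + 1)*(t^2 - 16) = (t - 4)*(t + 1)*(t + 4)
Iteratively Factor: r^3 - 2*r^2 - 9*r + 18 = (r - 3)*(r^2 + r - 6) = (r - 3)*(r - 2)*(r + 3)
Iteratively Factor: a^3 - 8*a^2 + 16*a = (a - 4)*(a^2 - 4*a) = a*(a - 4)*(a - 4)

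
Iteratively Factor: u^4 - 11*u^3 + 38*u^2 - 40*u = (u)*(u^3 - 11*u^2 + 38*u - 40) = u*(u - 4)*(u^2 - 7*u + 10) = u*(u - 5)*(u - 4)*(u - 2)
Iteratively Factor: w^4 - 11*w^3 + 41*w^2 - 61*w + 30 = (w - 1)*(w^3 - 10*w^2 + 31*w - 30) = (w - 3)*(w - 1)*(w^2 - 7*w + 10) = (w - 5)*(w - 3)*(w - 1)*(w - 2)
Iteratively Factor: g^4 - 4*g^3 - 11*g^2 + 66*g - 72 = (g - 3)*(g^3 - g^2 - 14*g + 24) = (g - 3)*(g + 4)*(g^2 - 5*g + 6) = (g - 3)^2*(g + 4)*(g - 2)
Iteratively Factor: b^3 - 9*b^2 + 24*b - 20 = (b - 2)*(b^2 - 7*b + 10) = (b - 2)^2*(b - 5)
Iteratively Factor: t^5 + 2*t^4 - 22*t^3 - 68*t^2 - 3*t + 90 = (t - 5)*(t^4 + 7*t^3 + 13*t^2 - 3*t - 18) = (t - 5)*(t - 1)*(t^3 + 8*t^2 + 21*t + 18) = (t - 5)*(t - 1)*(t + 2)*(t^2 + 6*t + 9) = (t - 5)*(t - 1)*(t + 2)*(t + 3)*(t + 3)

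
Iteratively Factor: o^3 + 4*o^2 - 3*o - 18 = (o - 2)*(o^2 + 6*o + 9) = (o - 2)*(o + 3)*(o + 3)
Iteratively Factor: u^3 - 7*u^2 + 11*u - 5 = (u - 5)*(u^2 - 2*u + 1) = (u - 5)*(u - 1)*(u - 1)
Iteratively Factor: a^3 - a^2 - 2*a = (a + 1)*(a^2 - 2*a) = a*(a + 1)*(a - 2)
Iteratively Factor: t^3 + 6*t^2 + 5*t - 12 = (t + 3)*(t^2 + 3*t - 4) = (t - 1)*(t + 3)*(t + 4)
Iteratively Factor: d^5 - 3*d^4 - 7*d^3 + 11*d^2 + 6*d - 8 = (d - 4)*(d^4 + d^3 - 3*d^2 - d + 2) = (d - 4)*(d + 2)*(d^3 - d^2 - d + 1) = (d - 4)*(d + 1)*(d + 2)*(d^2 - 2*d + 1) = (d - 4)*(d - 1)*(d + 1)*(d + 2)*(d - 1)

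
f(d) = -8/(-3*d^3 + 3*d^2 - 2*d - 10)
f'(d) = -8*(9*d^2 - 6*d + 2)/(-3*d^3 + 3*d^2 - 2*d - 10)^2 = 8*(-9*d^2 + 6*d - 2)/(3*d^3 - 3*d^2 + 2*d + 10)^2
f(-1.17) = -6.39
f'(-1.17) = -108.99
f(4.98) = 0.03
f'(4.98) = -0.02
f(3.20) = 0.10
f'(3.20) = -0.09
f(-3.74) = -0.04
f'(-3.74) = -0.03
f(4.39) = 0.04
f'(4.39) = -0.03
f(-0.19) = 0.84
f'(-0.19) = -0.31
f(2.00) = 0.31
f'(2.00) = -0.31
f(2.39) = 0.21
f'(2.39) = -0.21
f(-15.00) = 0.00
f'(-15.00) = 0.00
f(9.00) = 0.00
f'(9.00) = 0.00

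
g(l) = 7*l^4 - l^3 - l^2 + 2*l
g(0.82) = 3.58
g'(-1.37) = -72.89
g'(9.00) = 20153.00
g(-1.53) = 36.54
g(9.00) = 45135.00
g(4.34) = 2391.56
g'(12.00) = 47930.00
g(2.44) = 232.52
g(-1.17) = 11.01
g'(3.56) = 1220.16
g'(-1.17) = -44.61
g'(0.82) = 13.78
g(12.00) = 143304.00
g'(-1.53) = -102.25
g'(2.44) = 386.01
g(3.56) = 1073.67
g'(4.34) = 2225.72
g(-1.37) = 22.61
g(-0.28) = -0.57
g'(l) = 28*l^3 - 3*l^2 - 2*l + 2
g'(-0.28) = 1.71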